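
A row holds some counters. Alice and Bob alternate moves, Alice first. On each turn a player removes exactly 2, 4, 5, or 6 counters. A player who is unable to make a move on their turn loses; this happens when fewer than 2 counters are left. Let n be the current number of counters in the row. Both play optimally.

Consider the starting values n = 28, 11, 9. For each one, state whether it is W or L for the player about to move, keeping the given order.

Positions with no move are L. A position that does have a move is losing for the player to move precisely when every available move leads to a winning position for the opponent. Fill in the labels:
n=0: no move → L
n=1: no move → L
n=2: →0(L), so W
n=3: →1(L), so W
n=4: →0(L), so W
n=5: →1(L), so W
n=6: →1(L), so W
n=7: →1(L), so W
n=8: →6(W), 4(W), 3(W), 2(W) — all W, so L
n=9: →7(W), 5(W), 4(W), 3(W) — all W, so L
n=10: →8(L), so W
n=11: →9(L), so W
n=12: →8(L), so W
n=13: →9(L), so W
n=14: →9(L), so W
n=15: →9(L), so W
n=16: →14(W), 12(W), 11(W), 10(W) — all W, so L
n=17: →15(W), 13(W), 12(W), 11(W) — all W, so L
n=18: →16(L), so W
n=19: →17(L), so W
n=20: →16(L), so W
n=21: →17(L), so W
n=22: →17(L), so W
n=23: →17(L), so W
n=24: →22(W), 20(W), 19(W), 18(W) — all W, so L
n=25: →23(W), 21(W), 20(W), 19(W) — all W, so L
n=26: →24(L), so W
n=27: →25(L), so W
n=28: →24(L), so W

28: W, 11: W, 9: L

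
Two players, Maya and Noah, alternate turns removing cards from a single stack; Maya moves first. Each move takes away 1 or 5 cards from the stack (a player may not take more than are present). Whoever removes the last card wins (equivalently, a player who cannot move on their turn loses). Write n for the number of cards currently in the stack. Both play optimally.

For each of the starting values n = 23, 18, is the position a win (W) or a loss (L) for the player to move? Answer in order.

23: W, 18: L

Work bottom-up. With no move the player to move loses. Otherwise the position is W if at least one move leads to an L position for the opponent, and L if every move leads to a W.
n=0: no move → L
n=1: can move to 0, which is L ⇒ W
n=2: the only move is to 1(W), a W ⇒ L
n=3: can move to 2, which is L ⇒ W
n=4: the only move is to 3(W), a W ⇒ L
n=5: can move to 4, which is L ⇒ W
n=6: moves to 5(W), 1(W); every one is W ⇒ L
n=7: can move to 6, which is L ⇒ W
n=8: moves to 7(W), 3(W); every one is W ⇒ L
n=9: can move to 8, which is L ⇒ W
n=10: moves to 9(W), 5(W); every one is W ⇒ L
n=11: can move to 10, which is L ⇒ W
n=12: moves to 11(W), 7(W); every one is W ⇒ L
n=13: can move to 12, which is L ⇒ W
n=14: moves to 13(W), 9(W); every one is W ⇒ L
n=15: can move to 14, which is L ⇒ W
n=16: moves to 15(W), 11(W); every one is W ⇒ L
n=17: can move to 16, which is L ⇒ W
n=18: moves to 17(W), 13(W); every one is W ⇒ L
n=19: can move to 18, which is L ⇒ W
n=20: moves to 19(W), 15(W); every one is W ⇒ L
n=21: can move to 20, which is L ⇒ W
n=22: moves to 21(W), 17(W); every one is W ⇒ L
n=23: can move to 22, which is L ⇒ W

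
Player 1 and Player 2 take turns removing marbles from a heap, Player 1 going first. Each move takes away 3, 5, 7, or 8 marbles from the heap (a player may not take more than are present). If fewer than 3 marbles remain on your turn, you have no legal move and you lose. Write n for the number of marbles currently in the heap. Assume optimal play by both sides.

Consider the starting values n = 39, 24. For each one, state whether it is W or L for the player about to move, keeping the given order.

Classify positions by backward induction: terminal positions (no move available) are L. From any other position, the mover wins iff some move reaches an L.
n=0: no move → L
n=1: no move → L
n=2: no move → L
n=3: →0(L), so W
n=4: →1(L), so W
n=5: →2(L), so W
n=6: →1(L), so W
n=7: →2(L), so W
n=8: →1(L), so W
n=9: →2(L), so W
n=10: →2(L), so W
n=11: →8(W), 6(W), 4(W), 3(W) — all W, so L
n=12: →9(W), 7(W), 5(W), 4(W) — all W, so L
n=13: →10(W), 8(W), 6(W), 5(W) — all W, so L
n=14: →11(L), so W
n=15: →12(L), so W
n=16: →13(L), so W
n=17: →12(L), so W
n=18: →13(L), so W
n=19: →12(L), so W
n=20: →13(L), so W
n=21: →13(L), so W
n=22: →19(W), 17(W), 15(W), 14(W) — all W, so L
n=23: →20(W), 18(W), 16(W), 15(W) — all W, so L
n=24: →21(W), 19(W), 17(W), 16(W) — all W, so L
n=25: →22(L), so W
n=26: →23(L), so W
n=27: →24(L), so W
n=28: →23(L), so W
n=29: →24(L), so W
n=30: →23(L), so W
n=31: →24(L), so W
n=32: →24(L), so W
n=33: →30(W), 28(W), 26(W), 25(W) — all W, so L
n=34: →31(W), 29(W), 27(W), 26(W) — all W, so L
n=35: →32(W), 30(W), 28(W), 27(W) — all W, so L
n=36: →33(L), so W
n=37: →34(L), so W
n=38: →35(L), so W
n=39: →34(L), so W

39: W, 24: L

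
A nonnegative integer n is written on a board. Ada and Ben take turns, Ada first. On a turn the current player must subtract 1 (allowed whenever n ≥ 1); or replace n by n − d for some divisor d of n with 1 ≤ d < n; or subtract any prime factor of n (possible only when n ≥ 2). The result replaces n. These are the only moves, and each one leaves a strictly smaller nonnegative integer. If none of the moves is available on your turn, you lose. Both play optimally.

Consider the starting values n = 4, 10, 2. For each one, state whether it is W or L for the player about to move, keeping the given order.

4: L, 10: W, 2: W

Classify positions by backward induction: terminal positions (no move available) are L. From any other position, the mover wins iff some move reaches an L.
n=0: no move → L
n=1: can move to 0, which is L ⇒ W
n=2: can move to 0, which is L ⇒ W
n=3: can move to 0, which is L ⇒ W
n=4: moves to 2(W), 3(W); every one is W ⇒ L
n=5: can move to 0, which is L ⇒ W
n=6: can move to 4, which is L ⇒ W
n=7: can move to 0, which is L ⇒ W
n=8: can move to 4, which is L ⇒ W
n=9: moves to 6(W), 8(W); every one is W ⇒ L
n=10: can move to 9, which is L ⇒ W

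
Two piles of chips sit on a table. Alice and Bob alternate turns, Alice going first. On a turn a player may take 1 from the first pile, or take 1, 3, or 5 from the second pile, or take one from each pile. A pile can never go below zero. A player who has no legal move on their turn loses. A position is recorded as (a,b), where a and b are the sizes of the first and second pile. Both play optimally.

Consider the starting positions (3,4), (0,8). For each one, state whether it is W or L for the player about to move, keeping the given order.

(3,4): W, (0,8): L

Positions with no move are L. A position that does have a move is losing for the player to move precisely when every available move leads to a winning position for the opponent. Fill in the labels:
No move ever increases a pile, so every position that can arise here has a ≤ 3 and b ≤ 8; it is enough to label the cells with 0 ≤ a ≤ 3 and 0 ≤ b ≤ 8.
Every move lowers a or b (never raises either), so fill the grid row by row in increasing a, and left to right within a row: each cell's successors are then already labelled.
      b=0  b=1  b=2  b=3  b=4  b=5  b=6  b=7  b=8
a=0:    L    W    L    W    L    W    L    W    L
a=1:    W    W    W    W    W    W    W    W    W
a=2:    L    W    L    W    L    W    L    W    L
a=3:    W    W    W    W    W    W    W    W    W
Cells with no legal move (terminal, hence L): (0,0).
The remaining L cells, each justified by listing all of its moves:
(0,2): only reaches (0,1)(W), which is W → L
(0,4): only reaches (0,3)(W), (0,1)(W), all W → L
(0,6): only reaches (0,5)(W), (0,3)(W), (0,1)(W), all W → L
(0,8): only reaches (0,7)(W), (0,5)(W), (0,3)(W), all W → L
(2,0): only reaches (1,0)(W), which is W → L
(2,2): only reaches (1,2)(W), (2,1)(W), (1,1)(W), all W → L
(2,4): only reaches (1,4)(W), (2,3)(W), (2,1)(W), (1,3)(W), all W → L
(2,6): only reaches (1,6)(W), (2,5)(W), (2,3)(W), (2,1)(W), (1,5)(W), all W → L
(2,8): only reaches (1,8)(W), (2,7)(W), (2,5)(W), (2,3)(W), (1,7)(W), all W → L
Every other cell has at least one move into one of the L cells above, so it is W.
(3,4): the move to (2,4) reaches an L cell, so W
(0,8): one of the L cells justified above, so L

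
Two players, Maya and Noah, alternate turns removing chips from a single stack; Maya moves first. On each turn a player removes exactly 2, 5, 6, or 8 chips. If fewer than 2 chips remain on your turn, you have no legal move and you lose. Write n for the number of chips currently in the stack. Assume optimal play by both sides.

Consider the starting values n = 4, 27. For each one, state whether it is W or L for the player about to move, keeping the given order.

Positions with no move are L. A position that does have a move is losing for the player to move precisely when every available move leads to a winning position for the opponent. Fill in the labels:
n=0: no move → L
n=1: no move → L
n=2: can move to 0, which is L ⇒ W
n=3: can move to 1, which is L ⇒ W
n=4: the only move is to 2(W), a W ⇒ L
n=5: can move to 0, which is L ⇒ W
n=6: can move to 4, which is L ⇒ W
n=7: can move to 1, which is L ⇒ W
n=8: can move to 0, which is L ⇒ W
n=9: can move to 4, which is L ⇒ W
n=10: can move to 4, which is L ⇒ W
n=11: moves to 9(W), 6(W), 5(W), 3(W); every one is W ⇒ L
n=12: can move to 4, which is L ⇒ W
n=13: can move to 11, which is L ⇒ W
n=14: moves to 12(W), 9(W), 8(W), 6(W); every one is W ⇒ L
n=15: moves to 13(W), 10(W), 9(W), 7(W); every one is W ⇒ L
n=16: can move to 14, which is L ⇒ W
n=17: can move to 15, which is L ⇒ W
n=18: moves to 16(W), 13(W), 12(W), 10(W); every one is W ⇒ L
n=19: can move to 14, which is L ⇒ W
n=20: can move to 18, which is L ⇒ W
n=21: can move to 15, which is L ⇒ W
n=22: can move to 14, which is L ⇒ W
n=23: can move to 18, which is L ⇒ W
n=24: can move to 18, which is L ⇒ W
n=25: moves to 23(W), 20(W), 19(W), 17(W); every one is W ⇒ L
n=26: can move to 18, which is L ⇒ W
n=27: can move to 25, which is L ⇒ W

4: L, 27: W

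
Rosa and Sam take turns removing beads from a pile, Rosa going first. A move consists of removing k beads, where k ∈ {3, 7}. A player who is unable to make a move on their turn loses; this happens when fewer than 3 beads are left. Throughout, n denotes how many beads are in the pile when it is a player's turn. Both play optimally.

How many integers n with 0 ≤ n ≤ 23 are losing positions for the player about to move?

Positions with no move are L. A position that does have a move is losing for the player to move precisely when every available move leads to a winning position for the opponent. Fill in the labels:
n=0: no move → L
n=1: no move → L
n=2: no move → L
n=3: can move to 0, which is L ⇒ W
n=4: can move to 1, which is L ⇒ W
n=5: can move to 2, which is L ⇒ W
n=6: the only move is to 3(W), a W ⇒ L
n=7: can move to 0, which is L ⇒ W
n=8: can move to 1, which is L ⇒ W
n=9: can move to 6, which is L ⇒ W
n=10: moves to 7(W), 3(W); every one is W ⇒ L
n=11: moves to 8(W), 4(W); every one is W ⇒ L
n=12: moves to 9(W), 5(W); every one is W ⇒ L
n=13: can move to 10, which is L ⇒ W
n=14: can move to 11, which is L ⇒ W
n=15: can move to 12, which is L ⇒ W
n=16: moves to 13(W), 9(W); every one is W ⇒ L
n=17: can move to 10, which is L ⇒ W
n=18: can move to 11, which is L ⇒ W
n=19: can move to 16, which is L ⇒ W
n=20: moves to 17(W), 13(W); every one is W ⇒ L
n=21: moves to 18(W), 14(W); every one is W ⇒ L
n=22: moves to 19(W), 15(W); every one is W ⇒ L
n=23: can move to 20, which is L ⇒ W
L entries with 0 ≤ n ≤ 23: n = 0, 1, 2, 6, 10, 11, 12, 16, 20, 21, 22; that makes 11.

11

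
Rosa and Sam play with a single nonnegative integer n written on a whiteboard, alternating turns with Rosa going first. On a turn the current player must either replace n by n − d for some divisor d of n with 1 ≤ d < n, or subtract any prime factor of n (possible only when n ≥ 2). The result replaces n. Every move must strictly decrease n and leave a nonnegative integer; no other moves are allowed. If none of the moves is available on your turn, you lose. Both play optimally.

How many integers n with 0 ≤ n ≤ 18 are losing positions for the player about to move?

Classify positions by backward induction: terminal positions (no move available) are L. From any other position, the mover wins iff some move reaches an L.
n=0: no move → L
n=1: no move → L
n=2: →0(L), so W
n=3: →0(L), so W
n=4: →2(W), 3(W) — all W, so L
n=5: →0(L), so W
n=6: →4(L), so W
n=7: →0(L), so W
n=8: →4(L), so W
n=9: →6(W), 8(W) — all W, so L
n=10: →9(L), so W
n=11: →0(L), so W
n=12: →9(L), so W
n=13: →0(L), so W
n=14: →7(W), 12(W), 13(W) — all W, so L
n=15: →14(L), so W
n=16: →14(L), so W
n=17: →0(L), so W
n=18: →9(L), so W
L entries with 0 ≤ n ≤ 18: n = 0, 1, 4, 9, 14; that makes 5.

5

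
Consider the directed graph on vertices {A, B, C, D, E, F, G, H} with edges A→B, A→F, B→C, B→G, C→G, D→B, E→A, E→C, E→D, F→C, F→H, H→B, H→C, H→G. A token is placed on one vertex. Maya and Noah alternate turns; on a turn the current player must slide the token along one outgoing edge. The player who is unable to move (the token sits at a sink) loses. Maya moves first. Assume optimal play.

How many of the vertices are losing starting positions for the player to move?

3

Classify positions by backward induction: terminal positions (no move available) are L. From any other position, the mover wins iff some move reaches an L.
Every edge goes from a vertex to one that appears earlier in the order G, C, B, H, F, A, D, E, so processing vertices in that order labels each vertex after all of its successors.
G: no outgoing edge → L
C: →G(L), so W
B: →G(L), so W
H: →G(L), so W
F: →H(W), C(W) — all W, so L
A: →F(L), so W
D: →B(W) only, which is W, so L
E: →D(L), so W
The L vertices are D, F, G; that is 3 in all.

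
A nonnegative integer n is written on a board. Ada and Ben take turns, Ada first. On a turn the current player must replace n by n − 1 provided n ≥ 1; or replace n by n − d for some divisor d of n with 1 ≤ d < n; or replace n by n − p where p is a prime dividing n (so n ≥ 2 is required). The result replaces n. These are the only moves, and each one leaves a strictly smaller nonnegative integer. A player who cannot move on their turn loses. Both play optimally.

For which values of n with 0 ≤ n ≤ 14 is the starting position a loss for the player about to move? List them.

Work bottom-up. With no move the player to move loses. Otherwise the position is W if at least one move leads to an L position for the opponent, and L if every move leads to a W.
n=0: no move → L
n=1: can move to 0, which is L ⇒ W
n=2: can move to 0, which is L ⇒ W
n=3: can move to 0, which is L ⇒ W
n=4: moves to 2(W), 3(W); every one is W ⇒ L
n=5: can move to 0, which is L ⇒ W
n=6: can move to 4, which is L ⇒ W
n=7: can move to 0, which is L ⇒ W
n=8: can move to 4, which is L ⇒ W
n=9: moves to 6(W), 8(W); every one is W ⇒ L
n=10: can move to 9, which is L ⇒ W
n=11: can move to 0, which is L ⇒ W
n=12: can move to 9, which is L ⇒ W
n=13: can move to 0, which is L ⇒ W
n=14: moves to 7(W), 12(W), 13(W); every one is W ⇒ L
The losing starting values of n are exactly the entries labelled L in this table (4 of them).

0, 4, 9, 14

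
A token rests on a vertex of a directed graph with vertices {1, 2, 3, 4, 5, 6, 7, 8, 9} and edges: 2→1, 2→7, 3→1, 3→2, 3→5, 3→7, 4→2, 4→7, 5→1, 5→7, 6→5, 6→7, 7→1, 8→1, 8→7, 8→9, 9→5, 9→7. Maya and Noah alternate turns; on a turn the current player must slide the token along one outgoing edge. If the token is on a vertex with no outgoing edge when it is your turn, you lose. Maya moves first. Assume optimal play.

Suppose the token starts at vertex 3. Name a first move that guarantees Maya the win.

Use the standard recursion: the mover loses at a terminal position; elsewhere, the mover wins exactly when some move hands the opponent an L position.
Every edge goes from a vertex to one that appears earlier in the order 1, 7, 5, 6, 2, 9, 8, 4, 3, so processing vertices in that order labels each vertex after all of its successors.
1: no outgoing edge → L
7: can move to 1, which is L ⇒ W
5: can move to 1, which is L ⇒ W
6: moves to 5(W), 7(W); every one is W ⇒ L
2: can move to 1, which is L ⇒ W
9: moves to 5(W), 7(W); every one is W ⇒ L
8: can move to 9, which is L ⇒ W
4: moves to 2(W), 7(W); every one is W ⇒ L
3: can move to 1, which is L ⇒ W
From 3, the L positions reachable in one move are: 1.

Move to 1.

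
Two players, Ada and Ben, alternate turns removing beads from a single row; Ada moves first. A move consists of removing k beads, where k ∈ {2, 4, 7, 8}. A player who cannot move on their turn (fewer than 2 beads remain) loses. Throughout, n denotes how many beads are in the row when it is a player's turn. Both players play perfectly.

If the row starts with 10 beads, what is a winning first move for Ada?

Work bottom-up. With no move the player to move loses. Otherwise the position is W if at least one move leads to an L position for the opponent, and L if every move leads to a W.
n=0: no move → L
n=1: no move → L
n=2: can move to 0, which is L ⇒ W
n=3: can move to 1, which is L ⇒ W
n=4: can move to 0, which is L ⇒ W
n=5: can move to 1, which is L ⇒ W
n=6: moves to 4(W), 2(W); every one is W ⇒ L
n=7: can move to 0, which is L ⇒ W
n=8: can move to 6, which is L ⇒ W
n=9: can move to 1, which is L ⇒ W
n=10: can move to 6, which is L ⇒ W
From 10, the L positions reachable in one move are: 6.

Remove 4, leaving 6.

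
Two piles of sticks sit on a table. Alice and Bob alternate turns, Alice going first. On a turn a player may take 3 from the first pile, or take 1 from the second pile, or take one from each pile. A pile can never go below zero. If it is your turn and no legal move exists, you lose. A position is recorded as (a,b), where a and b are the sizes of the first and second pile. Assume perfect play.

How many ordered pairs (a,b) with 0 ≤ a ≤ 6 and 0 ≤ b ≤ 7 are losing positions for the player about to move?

Compute win/loss labels from the base case upward. A position with no move is L. Any other position is W if it can reach an L in one move, else L.
Every move lowers a or b (never raises either), so fill the grid row by row in increasing a, and left to right within a row: each cell's successors are then already labelled.
      b=0  b=1  b=2  b=3  b=4  b=5  b=6  b=7
a=0:    L    W    L    W    L    W    L    W
a=1:    L    W    L    W    L    W    L    W
a=2:    L    W    L    W    L    W    L    W
a=3:    W    W    W    W    W    W    W    W
a=4:    W    L    W    L    W    L    W    L
a=5:    W    L    W    L    W    L    W    L
a=6:    L    W    W    L    W    L    W    L
Cells with no legal move (terminal, hence L): (0,0), (1,0), (2,0).
The remaining L cells, each justified by listing all of its moves:
(0,2): the only move is to (0,1)(W), a W ⇒ L
(0,4): the only move is to (0,3)(W), a W ⇒ L
(0,6): the only move is to (0,5)(W), a W ⇒ L
(1,2): moves to (1,1)(W), (0,1)(W); every one is W ⇒ L
(1,4): moves to (1,3)(W), (0,3)(W); every one is W ⇒ L
(1,6): moves to (1,5)(W), (0,5)(W); every one is W ⇒ L
(2,2): moves to (2,1)(W), (1,1)(W); every one is W ⇒ L
(2,4): moves to (2,3)(W), (1,3)(W); every one is W ⇒ L
(2,6): moves to (2,5)(W), (1,5)(W); every one is W ⇒ L
(4,1): moves to (1,1)(W), (4,0)(W), (3,0)(W); every one is W ⇒ L
(4,3): moves to (1,3)(W), (4,2)(W), (3,2)(W); every one is W ⇒ L
(4,5): moves to (1,5)(W), (4,4)(W), (3,4)(W); every one is W ⇒ L
(4,7): moves to (1,7)(W), (4,6)(W), (3,6)(W); every one is W ⇒ L
(5,1): moves to (2,1)(W), (5,0)(W), (4,0)(W); every one is W ⇒ L
(5,3): moves to (2,3)(W), (5,2)(W), (4,2)(W); every one is W ⇒ L
(5,5): moves to (2,5)(W), (5,4)(W), (4,4)(W); every one is W ⇒ L
(5,7): moves to (2,7)(W), (5,6)(W), (4,6)(W); every one is W ⇒ L
(6,0): the only move is to (3,0)(W), a W ⇒ L
(6,3): moves to (3,3)(W), (6,2)(W), (5,2)(W); every one is W ⇒ L
(6,5): moves to (3,5)(W), (6,4)(W), (5,4)(W); every one is W ⇒ L
(6,7): moves to (3,7)(W), (6,6)(W), (5,6)(W); every one is W ⇒ L
Every other cell has at least one move into one of the L cells above, so it is W.
L cells per row: a=0: 4, a=1: 4, a=2: 4, a=3: 0, a=4: 4, a=5: 4, a=6: 4; total 24.

24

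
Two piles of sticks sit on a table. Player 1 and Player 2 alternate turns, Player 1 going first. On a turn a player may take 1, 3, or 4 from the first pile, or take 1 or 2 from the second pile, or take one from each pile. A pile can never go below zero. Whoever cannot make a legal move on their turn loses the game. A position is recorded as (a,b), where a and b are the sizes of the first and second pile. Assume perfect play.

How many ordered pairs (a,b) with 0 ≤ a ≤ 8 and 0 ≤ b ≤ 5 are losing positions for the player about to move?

Compute win/loss labels from the base case upward. A position with no move is L. Any other position is W if it can reach an L in one move, else L.
Every move lowers a or b (never raises either), so fill the grid row by row in increasing a, and left to right within a row: each cell's successors are then already labelled.
      b=0  b=1  b=2  b=3  b=4  b=5
a=0:    L    W    W    L    W    W
a=1:    W    W    L    W    W    L
a=2:    L    W    W    W    L    W
a=3:    W    W    L    W    W    W
a=4:    W    L    W    W    L    W
a=5:    W    W    W    L    W    W
a=6:    W    L    W    W    W    L
a=7:    L    W    W    L    W    W
a=8:    W    W    L    W    W    L
Cells with no legal move (terminal, hence L): (0,0).
The remaining L cells, each justified by listing all of its moves:
(0,3): →(0,2)(W), (0,1)(W) — all W, so L
(1,2): →(0,2)(W), (1,1)(W), (1,0)(W), (0,1)(W) — all W, so L
(1,5): →(0,5)(W), (1,4)(W), (1,3)(W), (0,4)(W) — all W, so L
(2,0): →(1,0)(W) only, which is W, so L
(2,4): →(1,4)(W), (2,3)(W), (2,2)(W), (1,3)(W) — all W, so L
(3,2): →(2,2)(W), (0,2)(W), (3,1)(W), (3,0)(W), (2,1)(W) — all W, so L
(4,1): →(3,1)(W), (1,1)(W), (0,1)(W), (4,0)(W), (3,0)(W) — all W, so L
(4,4): →(3,4)(W), (1,4)(W), (0,4)(W), (4,3)(W), (4,2)(W), (3,3)(W) — all W, so L
(5,3): →(4,3)(W), (2,3)(W), (1,3)(W), (5,2)(W), (5,1)(W), (4,2)(W) — all W, so L
(6,1): →(5,1)(W), (3,1)(W), (2,1)(W), (6,0)(W), (5,0)(W) — all W, so L
(6,5): →(5,5)(W), (3,5)(W), (2,5)(W), (6,4)(W), (6,3)(W), (5,4)(W) — all W, so L
(7,0): →(6,0)(W), (4,0)(W), (3,0)(W) — all W, so L
(7,3): →(6,3)(W), (4,3)(W), (3,3)(W), (7,2)(W), (7,1)(W), (6,2)(W) — all W, so L
(8,2): →(7,2)(W), (5,2)(W), (4,2)(W), (8,1)(W), (8,0)(W), (7,1)(W) — all W, so L
(8,5): →(7,5)(W), (5,5)(W), (4,5)(W), (8,4)(W), (8,3)(W), (7,4)(W) — all W, so L
Every other cell has at least one move into one of the L cells above, so it is W.
L cells per row: a=0: 2, a=1: 2, a=2: 2, a=3: 1, a=4: 2, a=5: 1, a=6: 2, a=7: 2, a=8: 2; total 16.

16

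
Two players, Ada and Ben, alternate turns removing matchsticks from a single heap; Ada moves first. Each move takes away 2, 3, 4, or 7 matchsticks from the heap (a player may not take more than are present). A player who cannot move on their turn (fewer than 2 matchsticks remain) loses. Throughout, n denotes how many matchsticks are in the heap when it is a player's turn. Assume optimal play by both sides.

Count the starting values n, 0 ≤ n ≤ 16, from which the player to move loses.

Work bottom-up. With no move the player to move loses. Otherwise the position is W if at least one move leads to an L position for the opponent, and L if every move leads to a W.
n=0: no move → L
n=1: no move → L
n=2: can move to 0, which is L ⇒ W
n=3: can move to 1, which is L ⇒ W
n=4: can move to 1, which is L ⇒ W
n=5: can move to 1, which is L ⇒ W
n=6: moves to 4(W), 3(W), 2(W); every one is W ⇒ L
n=7: can move to 0, which is L ⇒ W
n=8: can move to 6, which is L ⇒ W
n=9: can move to 6, which is L ⇒ W
n=10: can move to 6, which is L ⇒ W
n=11: moves to 9(W), 8(W), 7(W), 4(W); every one is W ⇒ L
n=12: moves to 10(W), 9(W), 8(W), 5(W); every one is W ⇒ L
n=13: can move to 11, which is L ⇒ W
n=14: can move to 12, which is L ⇒ W
n=15: can move to 12, which is L ⇒ W
n=16: can move to 12, which is L ⇒ W
L entries with 0 ≤ n ≤ 16: n = 0, 1, 6, 11, 12; that makes 5.

5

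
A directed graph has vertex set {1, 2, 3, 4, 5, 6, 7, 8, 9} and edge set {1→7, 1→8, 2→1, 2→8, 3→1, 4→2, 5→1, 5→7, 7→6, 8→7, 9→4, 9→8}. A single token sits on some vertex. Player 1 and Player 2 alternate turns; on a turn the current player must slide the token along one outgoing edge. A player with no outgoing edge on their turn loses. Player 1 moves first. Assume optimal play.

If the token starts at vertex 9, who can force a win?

Player 1 wins.

Label each position W (a win for the player to move) or L (a loss). A position with no legal move is L; any other position is W exactly when some move reaches an L, and L when every move reaches a W.
Every edge goes from a vertex to one that appears earlier in the order 6, 7, 8, 1, 5, 2, 4, 9, 3, so processing vertices in that order labels each vertex after all of its successors.
6: no outgoing edge → L
7: →6(L), so W
8: →7(W) only, which is W, so L
1: →8(L), so W
5: →1(W), 7(W) — all W, so L
2: →8(L), so W
4: →2(W) only, which is W, so L
9: →4(L), so W
3: →1(W) only, which is W, so L
From 9 Player 1 can move to 4, reaching an L position.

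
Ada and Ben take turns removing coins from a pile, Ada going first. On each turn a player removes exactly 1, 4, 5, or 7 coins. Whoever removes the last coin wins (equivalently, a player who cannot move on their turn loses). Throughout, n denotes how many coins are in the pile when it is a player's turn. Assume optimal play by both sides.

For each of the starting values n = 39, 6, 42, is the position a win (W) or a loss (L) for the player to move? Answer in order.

39: W, 6: W, 42: L

Work bottom-up. With no move the player to move loses. Otherwise the position is W if at least one move leads to an L position for the opponent, and L if every move leads to a W.
n=0: no move → L
n=1: W (go to 0, an L position)
n=2: L (sole option 1(W) is W)
n=3: W (go to 2, an L position)
n=4: W (go to 0, an L position)
n=5: W (go to 0, an L position)
n=6: W (go to 2, an L position)
n=7: W (go to 2, an L position)
n=8: L (options 7(W), 4(W), 3(W), 1(W) are all W)
n=9: W (go to 8, an L position)
n=10: L (options 9(W), 6(W), 5(W), 3(W) are all W)
n=11: W (go to 10, an L position)
n=12: W (go to 8, an L position)
n=13: W (go to 8, an L position)
n=14: W (go to 10, an L position)
n=15: W (go to 10, an L position)
n=16: L (options 15(W), 12(W), 11(W), 9(W) are all W)
n=17: W (go to 16, an L position)
n=18: L (options 17(W), 14(W), 13(W), 11(W) are all W)
n=19: W (go to 18, an L position)
n=20: W (go to 16, an L position)
n=21: W (go to 16, an L position)
n=22: W (go to 18, an L position)
n=23: W (go to 18, an L position)
n=24: L (options 23(W), 20(W), 19(W), 17(W) are all W)
n=25: W (go to 24, an L position)
n=26: L (options 25(W), 22(W), 21(W), 19(W) are all W)
n=27: W (go to 26, an L position)
n=28: W (go to 24, an L position)
n=29: W (go to 24, an L position)
n=30: W (go to 26, an L position)
n=31: W (go to 26, an L position)
n=32: L (options 31(W), 28(W), 27(W), 25(W) are all W)
n=33: W (go to 32, an L position)
n=34: L (options 33(W), 30(W), 29(W), 27(W) are all W)
n=35: W (go to 34, an L position)
n=36: W (go to 32, an L position)
n=37: W (go to 32, an L position)
n=38: W (go to 34, an L position)
n=39: W (go to 34, an L position)
n=40: L (options 39(W), 36(W), 35(W), 33(W) are all W)
n=41: W (go to 40, an L position)
n=42: L (options 41(W), 38(W), 37(W), 35(W) are all W)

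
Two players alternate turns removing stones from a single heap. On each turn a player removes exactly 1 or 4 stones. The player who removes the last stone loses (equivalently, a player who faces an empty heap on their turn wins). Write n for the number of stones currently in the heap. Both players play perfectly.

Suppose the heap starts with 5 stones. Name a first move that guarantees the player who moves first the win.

Work bottom-up. With no move the player to move wins. Otherwise the position is W if at least one move leads to an L position for the opponent, and L if every move leads to a W.
n=0: no move; the opponent has just taken the last stone and therefore loses → W
n=1: →0(W) only, which is W, so L
n=2: →1(L), so W
n=3: →2(W) only, which is W, so L
n=4: →3(L), so W
n=5: →1(L), so W
From 5, the L positions reachable in one move are: 1.

Remove 4, leaving 1.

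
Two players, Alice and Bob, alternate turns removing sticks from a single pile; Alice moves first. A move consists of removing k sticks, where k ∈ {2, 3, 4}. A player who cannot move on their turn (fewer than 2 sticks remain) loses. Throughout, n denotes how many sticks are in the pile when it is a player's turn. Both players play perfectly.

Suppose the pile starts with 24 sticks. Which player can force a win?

Bob wins.

Compute win/loss labels from the base case upward. A position with no move is L. Any other position is W if it can reach an L in one move, else L.
n=0: no move → L
n=1: no move → L
n=2: →0(L), so W
n=3: →1(L), so W
n=4: →1(L), so W
n=5: →1(L), so W
n=6: →4(W), 3(W), 2(W) — all W, so L
n=7: →5(W), 4(W), 3(W) — all W, so L
n=8: →6(L), so W
n=9: →7(L), so W
n=10: →7(L), so W
n=11: →7(L), so W
n=12: →10(W), 9(W), 8(W) — all W, so L
n=13: →11(W), 10(W), 9(W) — all W, so L
n=14: →12(L), so W
n=15: →13(L), so W
n=16: →13(L), so W
n=17: →13(L), so W
n=18: →16(W), 15(W), 14(W) — all W, so L
n=19: →17(W), 16(W), 15(W) — all W, so L
n=20: →18(L), so W
n=21: →19(L), so W
n=22: →19(L), so W
n=23: →19(L), so W
n=24: →22(W), 21(W), 20(W) — all W, so L
The starting position 24 is L: whatever Alice does, the opponent receives a W position.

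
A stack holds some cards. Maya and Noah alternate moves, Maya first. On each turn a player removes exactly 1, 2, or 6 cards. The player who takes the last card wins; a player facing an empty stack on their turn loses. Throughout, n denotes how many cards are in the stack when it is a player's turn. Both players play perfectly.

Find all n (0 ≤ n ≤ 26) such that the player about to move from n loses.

0, 3, 7, 10, 14, 17, 21, 24

Compute win/loss labels from the base case upward. A position with no move is L. Any other position is W if it can reach an L in one move, else L.
n=0: no move → L
n=1: can move to 0, which is L ⇒ W
n=2: can move to 0, which is L ⇒ W
n=3: moves to 2(W), 1(W); every one is W ⇒ L
n=4: can move to 3, which is L ⇒ W
n=5: can move to 3, which is L ⇒ W
n=6: can move to 0, which is L ⇒ W
n=7: moves to 6(W), 5(W), 1(W); every one is W ⇒ L
n=8: can move to 7, which is L ⇒ W
n=9: can move to 7, which is L ⇒ W
n=10: moves to 9(W), 8(W), 4(W); every one is W ⇒ L
n=11: can move to 10, which is L ⇒ W
n=12: can move to 10, which is L ⇒ W
n=13: can move to 7, which is L ⇒ W
n=14: moves to 13(W), 12(W), 8(W); every one is W ⇒ L
n=15: can move to 14, which is L ⇒ W
n=16: can move to 14, which is L ⇒ W
n=17: moves to 16(W), 15(W), 11(W); every one is W ⇒ L
n=18: can move to 17, which is L ⇒ W
n=19: can move to 17, which is L ⇒ W
n=20: can move to 14, which is L ⇒ W
n=21: moves to 20(W), 19(W), 15(W); every one is W ⇒ L
n=22: can move to 21, which is L ⇒ W
n=23: can move to 21, which is L ⇒ W
n=24: moves to 23(W), 22(W), 18(W); every one is W ⇒ L
n=25: can move to 24, which is L ⇒ W
n=26: can move to 24, which is L ⇒ W
The losing starting values of n are exactly the entries labelled L in this table (8 of them).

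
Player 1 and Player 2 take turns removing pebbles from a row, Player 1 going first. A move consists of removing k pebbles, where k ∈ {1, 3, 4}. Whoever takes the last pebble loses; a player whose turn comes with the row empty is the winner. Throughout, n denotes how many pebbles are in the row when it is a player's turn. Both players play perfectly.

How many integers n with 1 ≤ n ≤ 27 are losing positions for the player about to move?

Label each position W (a win for the player to move) or L (a loss). A position with no legal move is W; any other position is W exactly when some move reaches an L, and L when every move reaches a W.
n=0: no move; the opponent has just taken the last pebble and therefore loses → W
n=1: →0(W) only, which is W, so L
n=2: →1(L), so W
n=3: →2(W), 0(W) — all W, so L
n=4: →3(L), so W
n=5: →1(L), so W
n=6: →3(L), so W
n=7: →3(L), so W
n=8: →7(W), 5(W), 4(W) — all W, so L
n=9: →8(L), so W
n=10: →9(W), 7(W), 6(W) — all W, so L
n=11: →10(L), so W
n=12: →8(L), so W
n=13: →10(L), so W
n=14: →10(L), so W
n=15: →14(W), 12(W), 11(W) — all W, so L
n=16: →15(L), so W
n=17: →16(W), 14(W), 13(W) — all W, so L
n=18: →17(L), so W
n=19: →15(L), so W
n=20: →17(L), so W
n=21: →17(L), so W
n=22: →21(W), 19(W), 18(W) — all W, so L
n=23: →22(L), so W
n=24: →23(W), 21(W), 20(W) — all W, so L
n=25: →24(L), so W
n=26: →22(L), so W
n=27: →24(L), so W
L entries with 1 ≤ n ≤ 27 (the range starts at n=1): n = 1, 3, 8, 10, 15, 17, 22, 24; that makes 8.

8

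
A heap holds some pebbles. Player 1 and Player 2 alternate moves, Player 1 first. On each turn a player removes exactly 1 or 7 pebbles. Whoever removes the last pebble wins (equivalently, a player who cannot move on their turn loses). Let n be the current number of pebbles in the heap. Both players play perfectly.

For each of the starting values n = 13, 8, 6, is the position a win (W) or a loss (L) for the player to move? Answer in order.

Use the standard recursion: the mover loses at a terminal position; elsewhere, the mover wins exactly when some move hands the opponent an L position.
n=0: no move → L
n=1: W (go to 0, an L position)
n=2: L (sole option 1(W) is W)
n=3: W (go to 2, an L position)
n=4: L (sole option 3(W) is W)
n=5: W (go to 4, an L position)
n=6: L (sole option 5(W) is W)
n=7: W (go to 6, an L position)
n=8: L (options 7(W), 1(W) are all W)
n=9: W (go to 8, an L position)
n=10: L (options 9(W), 3(W) are all W)
n=11: W (go to 10, an L position)
n=12: L (options 11(W), 5(W) are all W)
n=13: W (go to 12, an L position)

13: W, 8: L, 6: L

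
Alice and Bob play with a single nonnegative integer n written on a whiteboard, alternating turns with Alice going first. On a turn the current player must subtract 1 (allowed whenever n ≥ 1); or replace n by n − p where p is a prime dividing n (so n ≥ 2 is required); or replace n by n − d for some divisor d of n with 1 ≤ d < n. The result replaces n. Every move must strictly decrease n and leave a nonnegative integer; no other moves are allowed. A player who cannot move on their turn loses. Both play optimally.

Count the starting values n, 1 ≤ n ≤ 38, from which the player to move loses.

Use the standard recursion: the mover loses at a terminal position; elsewhere, the mover wins exactly when some move hands the opponent an L position.
n=0: no move → L
n=1: →0(L), so W
n=2: →0(L), so W
n=3: →0(L), so W
n=4: →2(W), 3(W) — all W, so L
n=5: →0(L), so W
n=6: →4(L), so W
n=7: →0(L), so W
n=8: →4(L), so W
n=9: →6(W), 8(W) — all W, so L
n=10: →9(L), so W
n=11: →0(L), so W
n=12: →9(L), so W
n=13: →0(L), so W
n=14: →7(W), 12(W), 13(W) — all W, so L
n=15: →14(L), so W
n=16: →14(L), so W
n=17: →0(L), so W
n=18: →9(L), so W
n=19: →0(L), so W
n=20: →10(W), 15(W), 16(W), 18(W), 19(W) — all W, so L
n=21: →14(L), so W
n=22: →20(L), so W
n=23: →0(L), so W
n=24: →20(L), so W
n=25: →20(L), so W
n=26: →13(W), 24(W), 25(W) — all W, so L
n=27: →26(L), so W
n=28: →14(L), so W
n=29: →0(L), so W
n=30: →20(L), so W
n=31: →0(L), so W
n=32: →16(W), 24(W), 28(W), 30(W), 31(W) — all W, so L
n=33: →32(L), so W
n=34: →32(L), so W
n=35: →28(W), 30(W), 34(W) — all W, so L
n=36: →32(L), so W
n=37: →0(L), so W
n=38: →19(W), 36(W), 37(W) — all W, so L
L entries with 1 ≤ n ≤ 38 (n=0 is outside the asked range and is not counted): n = 4, 9, 14, 20, 26, 32, 35, 38; that makes 8.

8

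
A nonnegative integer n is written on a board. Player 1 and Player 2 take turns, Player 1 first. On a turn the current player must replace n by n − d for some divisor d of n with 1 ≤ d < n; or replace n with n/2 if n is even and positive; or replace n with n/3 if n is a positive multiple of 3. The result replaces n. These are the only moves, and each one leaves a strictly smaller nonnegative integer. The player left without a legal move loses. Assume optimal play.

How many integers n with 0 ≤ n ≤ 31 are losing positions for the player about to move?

Positions with no move are L. A position that does have a move is losing for the player to move precisely when every available move leads to a winning position for the opponent. Fill in the labels:
n=0: no move → L
n=1: no move → L
n=2: W (go to 1, an L position)
n=3: W (go to 1, an L position)
n=4: L (options 2(W), 3(W) are all W)
n=5: W (go to 4, an L position)
n=6: W (go to 4, an L position)
n=7: L (sole option 6(W) is W)
n=8: W (go to 4, an L position)
n=9: L (options 3(W), 6(W), 8(W) are all W)
n=10: W (go to 9, an L position)
n=11: L (sole option 10(W) is W)
n=12: W (go to 4, an L position)
n=13: L (sole option 12(W) is W)
n=14: W (go to 7, an L position)
n=15: L (options 5(W), 10(W), 12(W), 14(W) are all W)
n=16: W (go to 15, an L position)
n=17: L (sole option 16(W) is W)
n=18: W (go to 9, an L position)
n=19: L (sole option 18(W) is W)
n=20: W (go to 15, an L position)
n=21: W (go to 7, an L position)
n=22: W (go to 11, an L position)
n=23: L (sole option 22(W) is W)
n=24: W (go to 23, an L position)
n=25: L (options 20(W), 24(W) are all W)
n=26: W (go to 13, an L position)
n=27: W (go to 9, an L position)
n=28: L (options 14(W), 21(W), 24(W), 26(W), 27(W) are all W)
n=29: W (go to 28, an L position)
n=30: W (go to 15, an L position)
n=31: L (sole option 30(W) is W)
L entries with 0 ≤ n ≤ 31: n = 0, 1, 4, 7, 9, 11, 13, 15, 17, 19, 23, 25, 28, 31; that makes 14.

14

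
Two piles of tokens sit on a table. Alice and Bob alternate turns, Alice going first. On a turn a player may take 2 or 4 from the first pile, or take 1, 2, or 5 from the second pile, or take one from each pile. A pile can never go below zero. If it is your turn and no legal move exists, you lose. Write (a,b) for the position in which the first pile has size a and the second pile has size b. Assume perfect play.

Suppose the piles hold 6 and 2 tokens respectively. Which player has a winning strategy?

Positions with no move are L. A position that does have a move is losing for the player to move precisely when every available move leads to a winning position for the opponent. Fill in the labels:
No move ever increases a pile, so every position that can arise here has a ≤ 6 and b ≤ 2; it is enough to label the cells with 0 ≤ a ≤ 6 and 0 ≤ b ≤ 2.
Every move lowers a or b (never raises either), so fill the grid row by row in increasing a, and left to right within a row: each cell's successors are then already labelled.
      b=0  b=1  b=2
a=0:    L    W    W
a=1:    L    W    W
a=2:    W    W    L
a=3:    W    L    W
a=4:    W    L    W
a=5:    W    W    W
a=6:    L    W    W
Cells with no legal move (terminal, hence L): (0,0), (1,0).
The remaining L cells, each justified by listing all of its moves:
(2,2): L (options (0,2)(W), (2,1)(W), (2,0)(W), (1,1)(W) are all W)
(3,1): L (options (1,1)(W), (3,0)(W), (2,0)(W) are all W)
(4,1): L (options (2,1)(W), (0,1)(W), (4,0)(W), (3,0)(W) are all W)
(6,0): L (options (4,0)(W), (2,0)(W) are all W)
Every other cell has at least one move into one of the L cells above, so it is W.
The starting position (6,2) is W: Alice should move to (2,2), handing over an L position.

Alice wins.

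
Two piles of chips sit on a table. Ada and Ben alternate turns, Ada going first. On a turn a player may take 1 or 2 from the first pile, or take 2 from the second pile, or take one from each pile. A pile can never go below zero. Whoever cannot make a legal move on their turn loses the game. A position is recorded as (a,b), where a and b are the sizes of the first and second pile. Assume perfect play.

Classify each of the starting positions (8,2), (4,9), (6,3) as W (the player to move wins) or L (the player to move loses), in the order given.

(8,2): L, (4,9): W, (6,3): W

Positions with no move are L. A position that does have a move is losing for the player to move precisely when every available move leads to a winning position for the opponent. Fill in the labels:
No move ever increases a pile, so every position that can arise here has a ≤ 8 and b ≤ 9; it is enough to label the cells with 0 ≤ a ≤ 8 and 0 ≤ b ≤ 9.
Every move lowers a or b (never raises either), so fill the grid row by row in increasing a, and left to right within a row: each cell's successors are then already labelled.
      b=0  b=1  b=2  b=3  b=4  b=5  b=6  b=7  b=8  b=9
a=0:    L    L    W    W    L    L    W    W    L    L
a=1:    W    W    W    L    W    W    W    L    W    W
a=2:    W    W    L    W    W    W    L    W    W    W
a=3:    L    L    W    W    L    L    W    W    L    L
a=4:    W    W    W    L    W    W    W    L    W    W
a=5:    W    W    L    W    W    W    L    W    W    W
a=6:    L    L    W    W    L    L    W    W    L    L
a=7:    W    W    W    L    W    W    W    L    W    W
a=8:    W    W    L    W    W    W    L    W    W    W
Cells with no legal move (terminal, hence L): (0,0), (0,1).
The remaining L cells, each justified by listing all of its moves:
(0,4): →(0,2)(W) only, which is W, so L
(0,5): →(0,3)(W) only, which is W, so L
(0,8): →(0,6)(W) only, which is W, so L
(0,9): →(0,7)(W) only, which is W, so L
(1,3): →(0,3)(W), (1,1)(W), (0,2)(W) — all W, so L
(1,7): →(0,7)(W), (1,5)(W), (0,6)(W) — all W, so L
(2,2): →(1,2)(W), (0,2)(W), (2,0)(W), (1,1)(W) — all W, so L
(2,6): →(1,6)(W), (0,6)(W), (2,4)(W), (1,5)(W) — all W, so L
(3,0): →(2,0)(W), (1,0)(W) — all W, so L
(3,1): →(2,1)(W), (1,1)(W), (2,0)(W) — all W, so L
(3,4): →(2,4)(W), (1,4)(W), (3,2)(W), (2,3)(W) — all W, so L
(3,5): →(2,5)(W), (1,5)(W), (3,3)(W), (2,4)(W) — all W, so L
(3,8): →(2,8)(W), (1,8)(W), (3,6)(W), (2,7)(W) — all W, so L
(3,9): →(2,9)(W), (1,9)(W), (3,7)(W), (2,8)(W) — all W, so L
(4,3): →(3,3)(W), (2,3)(W), (4,1)(W), (3,2)(W) — all W, so L
(4,7): →(3,7)(W), (2,7)(W), (4,5)(W), (3,6)(W) — all W, so L
(5,2): →(4,2)(W), (3,2)(W), (5,0)(W), (4,1)(W) — all W, so L
(5,6): →(4,6)(W), (3,6)(W), (5,4)(W), (4,5)(W) — all W, so L
(6,0): →(5,0)(W), (4,0)(W) — all W, so L
(6,1): →(5,1)(W), (4,1)(W), (5,0)(W) — all W, so L
(6,4): →(5,4)(W), (4,4)(W), (6,2)(W), (5,3)(W) — all W, so L
(6,5): →(5,5)(W), (4,5)(W), (6,3)(W), (5,4)(W) — all W, so L
(6,8): →(5,8)(W), (4,8)(W), (6,6)(W), (5,7)(W) — all W, so L
(6,9): →(5,9)(W), (4,9)(W), (6,7)(W), (5,8)(W) — all W, so L
(7,3): →(6,3)(W), (5,3)(W), (7,1)(W), (6,2)(W) — all W, so L
(7,7): →(6,7)(W), (5,7)(W), (7,5)(W), (6,6)(W) — all W, so L
(8,2): →(7,2)(W), (6,2)(W), (8,0)(W), (7,1)(W) — all W, so L
(8,6): →(7,6)(W), (6,6)(W), (8,4)(W), (7,5)(W) — all W, so L
Every other cell has at least one move into one of the L cells above, so it is W.
(8,2): one of the L cells justified above, so L
(4,9): the move to (3,9) reaches an L cell, so W
(6,3): the move to (4,3) reaches an L cell, so W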